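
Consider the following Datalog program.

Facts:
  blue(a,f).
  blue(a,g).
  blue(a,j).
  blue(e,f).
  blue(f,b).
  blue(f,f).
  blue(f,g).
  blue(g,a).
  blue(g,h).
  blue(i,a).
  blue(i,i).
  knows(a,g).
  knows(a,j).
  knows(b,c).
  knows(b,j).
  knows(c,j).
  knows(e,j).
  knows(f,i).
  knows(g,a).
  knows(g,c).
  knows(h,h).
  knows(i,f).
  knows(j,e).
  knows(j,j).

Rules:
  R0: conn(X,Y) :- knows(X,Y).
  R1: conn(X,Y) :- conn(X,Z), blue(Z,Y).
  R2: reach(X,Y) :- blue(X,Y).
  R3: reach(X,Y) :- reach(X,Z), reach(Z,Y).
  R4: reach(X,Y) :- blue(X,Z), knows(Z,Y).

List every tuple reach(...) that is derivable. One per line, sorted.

round 1: derive reach(a,f) via R2 from blue(a,f)
round 1: derive reach(a,g) via R2 from blue(a,g)
round 1: derive reach(a,j) via R2 from blue(a,j)
round 1: derive reach(e,f) via R2 from blue(e,f)
round 1: derive reach(f,b) via R2 from blue(f,b)
round 1: derive reach(f,f) via R2 from blue(f,f)
round 1: derive reach(f,g) via R2 from blue(f,g)
round 1: derive reach(g,a) via R2 from blue(g,a)
round 1: derive reach(g,h) via R2 from blue(g,h)
round 1: derive reach(i,a) via R2 from blue(i,a)
round 1: derive reach(i,i) via R2 from blue(i,i)
round 1: derive reach(a,a) via R4 from blue(a,g), knows(g,a)
round 1: derive reach(a,c) via R4 from blue(a,g), knows(g,c)
round 1: derive reach(a,e) via R4 from blue(a,j), knows(j,e)
round 1: derive reach(a,i) via R4 from blue(a,f), knows(f,i)
round 1: derive reach(e,i) via R4 from blue(e,f), knows(f,i)
round 1: derive reach(f,a) via R4 from blue(f,g), knows(g,a)
round 1: derive reach(f,c) via R4 from blue(f,b), knows(b,c)
round 1: derive reach(f,i) via R4 from blue(f,f), knows(f,i)
round 1: derive reach(f,j) via R4 from blue(f,b), knows(b,j)
round 1: derive reach(g,g) via R4 from blue(g,a), knows(a,g)
round 1: derive reach(g,j) via R4 from blue(g,a), knows(a,j)
round 1: derive reach(i,f) via R4 from blue(i,i), knows(i,f)
round 1: derive reach(i,g) via R4 from blue(i,a), knows(a,g)
round 1: derive reach(i,j) via R4 from blue(i,a), knows(a,j)
round 2: derive reach(a,b) via R3 from reach(a,f), reach(f,b)
round 2: derive reach(a,h) via R3 from reach(a,g), reach(g,h)
round 2: derive reach(e,a) via R3 from reach(e,f), reach(f,a)
round 2: derive reach(e,b) via R3 from reach(e,f), reach(f,b)
round 2: derive reach(e,c) via R3 from reach(e,f), reach(f,c)
round 2: derive reach(e,g) via R3 from reach(e,f), reach(f,g)
round 2: derive reach(e,j) via R3 from reach(e,f), reach(f,j)
round 2: derive reach(f,e) via R3 from reach(f,a), reach(a,e)
round 2: derive reach(f,h) via R3 from reach(f,g), reach(g,h)
round 2: derive reach(g,c) via R3 from reach(g,a), reach(a,c)
round 2: derive reach(g,e) via R3 from reach(g,a), reach(a,e)
round 2: derive reach(g,f) via R3 from reach(g,a), reach(a,f)
round 2: derive reach(g,i) via R3 from reach(g,a), reach(a,i)
round 2: derive reach(i,b) via R3 from reach(i,f), reach(f,b)
round 2: derive reach(i,c) via R3 from reach(i,a), reach(a,c)
round 2: derive reach(i,e) via R3 from reach(i,a), reach(a,e)
round 2: derive reach(i,h) via R3 from reach(i,g), reach(g,h)
round 3: derive reach(e,e) via R3 from reach(e,a), reach(a,e)
round 3: derive reach(e,h) via R3 from reach(e,a), reach(a,h)
round 3: derive reach(g,b) via R3 from reach(g,a), reach(a,b)

reach(a,a)
reach(a,b)
reach(a,c)
reach(a,e)
reach(a,f)
reach(a,g)
reach(a,h)
reach(a,i)
reach(a,j)
reach(e,a)
reach(e,b)
reach(e,c)
reach(e,e)
reach(e,f)
reach(e,g)
reach(e,h)
reach(e,i)
reach(e,j)
reach(f,a)
reach(f,b)
reach(f,c)
reach(f,e)
reach(f,f)
reach(f,g)
reach(f,h)
reach(f,i)
reach(f,j)
reach(g,a)
reach(g,b)
reach(g,c)
reach(g,e)
reach(g,f)
reach(g,g)
reach(g,h)
reach(g,i)
reach(g,j)
reach(i,a)
reach(i,b)
reach(i,c)
reach(i,e)
reach(i,f)
reach(i,g)
reach(i,h)
reach(i,i)
reach(i,j)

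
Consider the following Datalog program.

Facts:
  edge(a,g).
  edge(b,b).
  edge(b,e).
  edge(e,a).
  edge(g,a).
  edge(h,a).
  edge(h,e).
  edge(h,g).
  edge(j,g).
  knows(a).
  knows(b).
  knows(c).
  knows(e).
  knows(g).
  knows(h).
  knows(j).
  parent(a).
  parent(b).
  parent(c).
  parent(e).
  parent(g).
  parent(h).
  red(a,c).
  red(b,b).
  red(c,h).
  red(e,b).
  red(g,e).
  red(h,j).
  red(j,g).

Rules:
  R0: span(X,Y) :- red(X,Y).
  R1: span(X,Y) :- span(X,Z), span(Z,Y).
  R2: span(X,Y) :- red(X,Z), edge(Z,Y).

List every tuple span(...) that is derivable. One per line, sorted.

round 1: derive span(a,c) via R0 from red(a,c)
round 1: derive span(b,b) via R0 from red(b,b)
round 1: derive span(c,h) via R0 from red(c,h)
round 1: derive span(e,b) via R0 from red(e,b)
round 1: derive span(g,e) via R0 from red(g,e)
round 1: derive span(h,j) via R0 from red(h,j)
round 1: derive span(j,g) via R0 from red(j,g)
round 1: derive span(b,e) via R2 from red(b,b), edge(b,e)
round 1: derive span(c,a) via R2 from red(c,h), edge(h,a)
round 1: derive span(c,e) via R2 from red(c,h), edge(h,e)
round 1: derive span(c,g) via R2 from red(c,h), edge(h,g)
round 1: derive span(e,e) via R2 from red(e,b), edge(b,e)
round 1: derive span(g,a) via R2 from red(g,e), edge(e,a)
round 1: derive span(h,g) via R2 from red(h,j), edge(j,g)
round 1: derive span(j,a) via R2 from red(j,g), edge(g,a)
round 2: derive span(a,a) via R1 from span(a,c), span(c,a)
round 2: derive span(a,e) via R1 from span(a,c), span(c,e)
round 2: derive span(a,g) via R1 from span(a,c), span(c,g)
round 2: derive span(a,h) via R1 from span(a,c), span(c,h)
round 2: derive span(c,b) via R1 from span(c,e), span(e,b)
round 2: derive span(c,c) via R1 from span(c,a), span(a,c)
round 2: derive span(c,j) via R1 from span(c,h), span(h,j)
round 2: derive span(g,b) via R1 from span(g,e), span(e,b)
round 2: derive span(g,c) via R1 from span(g,a), span(a,c)
round 2: derive span(h,a) via R1 from span(h,g), span(g,a)
round 2: derive span(h,e) via R1 from span(h,g), span(g,e)
round 2: derive span(j,c) via R1 from span(j,a), span(a,c)
round 2: derive span(j,e) via R1 from span(j,g), span(g,e)
round 3: derive span(a,b) via R1 from span(a,c), span(c,b)
round 3: derive span(a,j) via R1 from span(a,c), span(c,j)
round 3: derive span(g,g) via R1 from span(g,a), span(a,g)
round 3: derive span(g,h) via R1 from span(g,a), span(a,h)
round 3: derive span(g,j) via R1 from span(g,c), span(c,j)
round 3: derive span(h,b) via R1 from span(h,e), span(e,b)
round 3: derive span(h,c) via R1 from span(h,a), span(a,c)
round 3: derive span(h,h) via R1 from span(h,a), span(a,h)
round 3: derive span(j,b) via R1 from span(j,c), span(c,b)
round 3: derive span(j,h) via R1 from span(j,a), span(a,h)
round 3: derive span(j,j) via R1 from span(j,c), span(c,j)

span(a,a)
span(a,b)
span(a,c)
span(a,e)
span(a,g)
span(a,h)
span(a,j)
span(b,b)
span(b,e)
span(c,a)
span(c,b)
span(c,c)
span(c,e)
span(c,g)
span(c,h)
span(c,j)
span(e,b)
span(e,e)
span(g,a)
span(g,b)
span(g,c)
span(g,e)
span(g,g)
span(g,h)
span(g,j)
span(h,a)
span(h,b)
span(h,c)
span(h,e)
span(h,g)
span(h,h)
span(h,j)
span(j,a)
span(j,b)
span(j,c)
span(j,e)
span(j,g)
span(j,h)
span(j,j)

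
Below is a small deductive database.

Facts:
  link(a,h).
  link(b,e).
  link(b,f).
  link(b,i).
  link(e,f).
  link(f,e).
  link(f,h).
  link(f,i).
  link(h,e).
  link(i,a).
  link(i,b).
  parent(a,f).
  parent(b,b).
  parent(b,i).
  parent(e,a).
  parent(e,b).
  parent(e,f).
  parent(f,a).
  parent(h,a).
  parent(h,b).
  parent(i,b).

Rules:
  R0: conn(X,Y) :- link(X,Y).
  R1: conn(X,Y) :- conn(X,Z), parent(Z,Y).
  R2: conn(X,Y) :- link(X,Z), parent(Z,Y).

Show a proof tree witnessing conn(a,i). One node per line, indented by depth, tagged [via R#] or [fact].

conn(a,i)  [via R1]
  conn(a,b)  [via R2]
    link(a,h)  [fact]
    parent(h,b)  [fact]
  parent(b,i)  [fact]

round 1: derive conn(a,h) via R0 from link(a,h)
round 1: derive conn(b,e) via R0 from link(b,e)
round 1: derive conn(b,f) via R0 from link(b,f)
round 1: derive conn(b,i) via R0 from link(b,i)
round 1: derive conn(e,f) via R0 from link(e,f)
round 1: derive conn(f,e) via R0 from link(f,e)
round 1: derive conn(f,h) via R0 from link(f,h)
round 1: derive conn(f,i) via R0 from link(f,i)
round 1: derive conn(h,e) via R0 from link(h,e)
round 1: derive conn(i,a) via R0 from link(i,a)
round 1: derive conn(i,b) via R0 from link(i,b)
round 1: derive conn(a,a) via R2 from link(a,h), parent(h,a)
round 1: derive conn(a,b) via R2 from link(a,h), parent(h,b)
round 1: derive conn(b,a) via R2 from link(b,e), parent(e,a)
round 1: derive conn(b,b) via R2 from link(b,e), parent(e,b)
round 1: derive conn(e,a) via R2 from link(e,f), parent(f,a)
round 1: derive conn(f,a) via R2 from link(f,e), parent(e,a)
round 1: derive conn(f,b) via R2 from link(f,e), parent(e,b)
round 1: derive conn(f,f) via R2 from link(f,e), parent(e,f)
round 1: derive conn(h,a) via R2 from link(h,e), parent(e,a)
round 1: derive conn(h,b) via R2 from link(h,e), parent(e,b)
round 1: derive conn(h,f) via R2 from link(h,e), parent(e,f)
round 1: derive conn(i,f) via R2 from link(i,a), parent(a,f)
round 1: derive conn(i,i) via R2 from link(i,b), parent(b,i)
round 2: derive conn(a,f) via R1 from conn(a,a), parent(a,f)
round 2: derive conn(a,i) via R1 from conn(a,b), parent(b,i)
round 2: derive conn(h,i) via R1 from conn(h,b), parent(b,i)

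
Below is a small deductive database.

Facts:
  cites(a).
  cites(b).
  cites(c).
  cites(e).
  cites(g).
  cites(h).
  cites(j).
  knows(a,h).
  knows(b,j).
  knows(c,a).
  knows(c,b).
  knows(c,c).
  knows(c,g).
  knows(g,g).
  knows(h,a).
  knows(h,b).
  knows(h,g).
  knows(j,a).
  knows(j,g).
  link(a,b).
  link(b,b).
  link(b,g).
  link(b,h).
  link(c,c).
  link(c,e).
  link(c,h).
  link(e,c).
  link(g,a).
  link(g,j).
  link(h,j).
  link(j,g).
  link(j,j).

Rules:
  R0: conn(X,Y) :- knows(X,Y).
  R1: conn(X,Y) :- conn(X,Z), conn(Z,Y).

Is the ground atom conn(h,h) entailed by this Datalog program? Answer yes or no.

round 1: derive conn(a,h) via R0 from knows(a,h)
round 1: derive conn(b,j) via R0 from knows(b,j)
round 1: derive conn(c,a) via R0 from knows(c,a)
round 1: derive conn(c,b) via R0 from knows(c,b)
round 1: derive conn(c,c) via R0 from knows(c,c)
round 1: derive conn(c,g) via R0 from knows(c,g)
round 1: derive conn(g,g) via R0 from knows(g,g)
round 1: derive conn(h,a) via R0 from knows(h,a)
round 1: derive conn(h,b) via R0 from knows(h,b)
round 1: derive conn(h,g) via R0 from knows(h,g)
round 1: derive conn(j,a) via R0 from knows(j,a)
round 1: derive conn(j,g) via R0 from knows(j,g)
round 2: derive conn(a,a) via R1 from conn(a,h), conn(h,a)
round 2: derive conn(a,b) via R1 from conn(a,h), conn(h,b)
round 2: derive conn(a,g) via R1 from conn(a,h), conn(h,g)
round 2: derive conn(b,a) via R1 from conn(b,j), conn(j,a)
round 2: derive conn(b,g) via R1 from conn(b,j), conn(j,g)
round 2: derive conn(c,h) via R1 from conn(c,a), conn(a,h)
round 2: derive conn(c,j) via R1 from conn(c,b), conn(b,j)
round 2: derive conn(h,h) via R1 from conn(h,a), conn(a,h)
round 2: derive conn(h,j) via R1 from conn(h,b), conn(b,j)
round 2: derive conn(j,h) via R1 from conn(j,a), conn(a,h)
round 3: derive conn(a,j) via R1 from conn(a,b), conn(b,j)
round 3: derive conn(b,b) via R1 from conn(b,a), conn(a,b)
round 3: derive conn(b,h) via R1 from conn(b,a), conn(a,h)
round 3: derive conn(j,b) via R1 from conn(j,a), conn(a,b)
round 3: derive conn(j,j) via R1 from conn(j,h), conn(h,j)

yes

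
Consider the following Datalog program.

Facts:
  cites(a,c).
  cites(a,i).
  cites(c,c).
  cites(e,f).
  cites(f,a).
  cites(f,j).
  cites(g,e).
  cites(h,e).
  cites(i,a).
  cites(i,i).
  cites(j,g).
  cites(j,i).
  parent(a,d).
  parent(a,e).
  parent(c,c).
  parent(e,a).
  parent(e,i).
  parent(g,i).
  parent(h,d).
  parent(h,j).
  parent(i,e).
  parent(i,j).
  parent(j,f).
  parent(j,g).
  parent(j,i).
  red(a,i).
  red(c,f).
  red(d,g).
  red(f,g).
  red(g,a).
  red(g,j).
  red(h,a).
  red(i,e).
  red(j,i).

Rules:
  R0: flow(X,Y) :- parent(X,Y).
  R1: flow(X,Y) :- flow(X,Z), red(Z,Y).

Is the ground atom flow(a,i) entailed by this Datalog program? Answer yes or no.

yes

round 1: derive flow(a,d) via R0 from parent(a,d)
round 1: derive flow(a,e) via R0 from parent(a,e)
round 1: derive flow(c,c) via R0 from parent(c,c)
round 1: derive flow(e,a) via R0 from parent(e,a)
round 1: derive flow(e,i) via R0 from parent(e,i)
round 1: derive flow(g,i) via R0 from parent(g,i)
round 1: derive flow(h,d) via R0 from parent(h,d)
round 1: derive flow(h,j) via R0 from parent(h,j)
round 1: derive flow(i,e) via R0 from parent(i,e)
round 1: derive flow(i,j) via R0 from parent(i,j)
round 1: derive flow(j,f) via R0 from parent(j,f)
round 1: derive flow(j,g) via R0 from parent(j,g)
round 1: derive flow(j,i) via R0 from parent(j,i)
round 2: derive flow(a,g) via R1 from flow(a,d), red(d,g)
round 2: derive flow(c,f) via R1 from flow(c,c), red(c,f)
round 2: derive flow(e,e) via R1 from flow(e,i), red(i,e)
round 2: derive flow(g,e) via R1 from flow(g,i), red(i,e)
round 2: derive flow(h,g) via R1 from flow(h,d), red(d,g)
round 2: derive flow(h,i) via R1 from flow(h,j), red(j,i)
round 2: derive flow(i,i) via R1 from flow(i,j), red(j,i)
round 2: derive flow(j,a) via R1 from flow(j,g), red(g,a)
round 2: derive flow(j,e) via R1 from flow(j,i), red(i,e)
round 2: derive flow(j,j) via R1 from flow(j,g), red(g,j)
round 3: derive flow(a,a) via R1 from flow(a,g), red(g,a)
round 3: derive flow(a,j) via R1 from flow(a,g), red(g,j)
round 3: derive flow(c,g) via R1 from flow(c,f), red(f,g)
round 3: derive flow(h,a) via R1 from flow(h,g), red(g,a)
round 3: derive flow(h,e) via R1 from flow(h,i), red(i,e)
round 4: derive flow(a,i) via R1 from flow(a,a), red(a,i)
round 4: derive flow(c,a) via R1 from flow(c,g), red(g,a)
round 4: derive flow(c,j) via R1 from flow(c,g), red(g,j)
round 5: derive flow(c,i) via R1 from flow(c,a), red(a,i)
round 6: derive flow(c,e) via R1 from flow(c,i), red(i,e)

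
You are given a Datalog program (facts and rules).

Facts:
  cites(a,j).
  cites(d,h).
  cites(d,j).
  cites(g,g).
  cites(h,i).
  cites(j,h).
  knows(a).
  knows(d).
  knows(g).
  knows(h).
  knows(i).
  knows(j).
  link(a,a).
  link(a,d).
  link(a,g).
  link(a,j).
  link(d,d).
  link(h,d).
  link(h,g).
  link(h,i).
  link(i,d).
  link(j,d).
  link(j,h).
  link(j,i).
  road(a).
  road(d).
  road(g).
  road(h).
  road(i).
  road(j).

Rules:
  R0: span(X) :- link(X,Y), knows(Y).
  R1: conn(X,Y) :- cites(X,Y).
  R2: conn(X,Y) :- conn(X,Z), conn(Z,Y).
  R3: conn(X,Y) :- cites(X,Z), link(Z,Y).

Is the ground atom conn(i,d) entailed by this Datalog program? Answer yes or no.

round 1: derive conn(a,j) via R1 from cites(a,j)
round 1: derive conn(d,h) via R1 from cites(d,h)
round 1: derive conn(d,j) via R1 from cites(d,j)
round 1: derive conn(g,g) via R1 from cites(g,g)
round 1: derive conn(h,i) via R1 from cites(h,i)
round 1: derive conn(j,h) via R1 from cites(j,h)
round 1: derive conn(a,d) via R3 from cites(a,j), link(j,d)
round 1: derive conn(a,h) via R3 from cites(a,j), link(j,h)
round 1: derive conn(a,i) via R3 from cites(a,j), link(j,i)
round 1: derive conn(d,d) via R3 from cites(d,h), link(h,d)
round 1: derive conn(d,g) via R3 from cites(d,h), link(h,g)
round 1: derive conn(d,i) via R3 from cites(d,h), link(h,i)
round 1: derive conn(h,d) via R3 from cites(h,i), link(i,d)
round 1: derive conn(j,d) via R3 from cites(j,h), link(h,d)
round 1: derive conn(j,g) via R3 from cites(j,h), link(h,g)
round 1: derive conn(j,i) via R3 from cites(j,h), link(h,i)
round 2: derive conn(a,g) via R2 from conn(a,d), conn(d,g)
round 2: derive conn(h,g) via R2 from conn(h,d), conn(d,g)
round 2: derive conn(h,h) via R2 from conn(h,d), conn(d,h)
round 2: derive conn(h,j) via R2 from conn(h,d), conn(d,j)
round 2: derive conn(j,j) via R2 from conn(j,d), conn(d,j)

no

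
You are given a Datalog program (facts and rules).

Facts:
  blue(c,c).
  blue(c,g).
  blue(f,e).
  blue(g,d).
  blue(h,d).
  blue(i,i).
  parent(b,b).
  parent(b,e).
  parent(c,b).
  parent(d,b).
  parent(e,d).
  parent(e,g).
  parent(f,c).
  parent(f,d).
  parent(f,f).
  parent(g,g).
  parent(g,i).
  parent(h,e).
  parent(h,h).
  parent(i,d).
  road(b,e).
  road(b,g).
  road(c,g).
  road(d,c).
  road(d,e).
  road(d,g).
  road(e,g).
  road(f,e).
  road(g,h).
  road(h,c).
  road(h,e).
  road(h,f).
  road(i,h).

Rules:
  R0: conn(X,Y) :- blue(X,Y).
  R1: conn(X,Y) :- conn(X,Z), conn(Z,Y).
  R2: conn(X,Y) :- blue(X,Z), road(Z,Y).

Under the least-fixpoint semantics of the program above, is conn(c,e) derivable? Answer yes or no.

round 1: derive conn(c,c) via R0 from blue(c,c)
round 1: derive conn(c,g) via R0 from blue(c,g)
round 1: derive conn(f,e) via R0 from blue(f,e)
round 1: derive conn(g,d) via R0 from blue(g,d)
round 1: derive conn(h,d) via R0 from blue(h,d)
round 1: derive conn(i,i) via R0 from blue(i,i)
round 1: derive conn(c,h) via R2 from blue(c,g), road(g,h)
round 1: derive conn(f,g) via R2 from blue(f,e), road(e,g)
round 1: derive conn(g,c) via R2 from blue(g,d), road(d,c)
round 1: derive conn(g,e) via R2 from blue(g,d), road(d,e)
round 1: derive conn(g,g) via R2 from blue(g,d), road(d,g)
round 1: derive conn(h,c) via R2 from blue(h,d), road(d,c)
round 1: derive conn(h,e) via R2 from blue(h,d), road(d,e)
round 1: derive conn(h,g) via R2 from blue(h,d), road(d,g)
round 1: derive conn(i,h) via R2 from blue(i,i), road(i,h)
round 2: derive conn(c,d) via R1 from conn(c,g), conn(g,d)
round 2: derive conn(c,e) via R1 from conn(c,g), conn(g,e)
round 2: derive conn(f,c) via R1 from conn(f,g), conn(g,c)
round 2: derive conn(f,d) via R1 from conn(f,g), conn(g,d)
round 2: derive conn(g,h) via R1 from conn(g,c), conn(c,h)
round 2: derive conn(h,h) via R1 from conn(h,c), conn(c,h)
round 2: derive conn(i,c) via R1 from conn(i,h), conn(h,c)
round 2: derive conn(i,d) via R1 from conn(i,h), conn(h,d)
round 2: derive conn(i,e) via R1 from conn(i,h), conn(h,e)
round 2: derive conn(i,g) via R1 from conn(i,h), conn(h,g)
round 3: derive conn(f,h) via R1 from conn(f,c), conn(c,h)

yes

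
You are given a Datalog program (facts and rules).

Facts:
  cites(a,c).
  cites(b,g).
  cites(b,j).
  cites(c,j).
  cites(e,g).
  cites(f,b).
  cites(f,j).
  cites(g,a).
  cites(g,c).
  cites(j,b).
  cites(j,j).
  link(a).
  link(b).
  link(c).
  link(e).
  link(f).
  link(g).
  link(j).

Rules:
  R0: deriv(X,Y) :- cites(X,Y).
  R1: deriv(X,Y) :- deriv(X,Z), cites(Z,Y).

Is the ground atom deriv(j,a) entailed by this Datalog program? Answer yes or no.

round 1: derive deriv(a,c) via R0 from cites(a,c)
round 1: derive deriv(b,g) via R0 from cites(b,g)
round 1: derive deriv(b,j) via R0 from cites(b,j)
round 1: derive deriv(c,j) via R0 from cites(c,j)
round 1: derive deriv(e,g) via R0 from cites(e,g)
round 1: derive deriv(f,b) via R0 from cites(f,b)
round 1: derive deriv(f,j) via R0 from cites(f,j)
round 1: derive deriv(g,a) via R0 from cites(g,a)
round 1: derive deriv(g,c) via R0 from cites(g,c)
round 1: derive deriv(j,b) via R0 from cites(j,b)
round 1: derive deriv(j,j) via R0 from cites(j,j)
round 2: derive deriv(a,j) via R1 from deriv(a,c), cites(c,j)
round 2: derive deriv(b,a) via R1 from deriv(b,g), cites(g,a)
round 2: derive deriv(b,b) via R1 from deriv(b,j), cites(j,b)
round 2: derive deriv(b,c) via R1 from deriv(b,g), cites(g,c)
round 2: derive deriv(c,b) via R1 from deriv(c,j), cites(j,b)
round 2: derive deriv(e,a) via R1 from deriv(e,g), cites(g,a)
round 2: derive deriv(e,c) via R1 from deriv(e,g), cites(g,c)
round 2: derive deriv(f,g) via R1 from deriv(f,b), cites(b,g)
round 2: derive deriv(g,j) via R1 from deriv(g,c), cites(c,j)
round 2: derive deriv(j,g) via R1 from deriv(j,b), cites(b,g)
round 3: derive deriv(a,b) via R1 from deriv(a,j), cites(j,b)
round 3: derive deriv(c,g) via R1 from deriv(c,b), cites(b,g)
round 3: derive deriv(e,j) via R1 from deriv(e,c), cites(c,j)
round 3: derive deriv(f,a) via R1 from deriv(f,g), cites(g,a)
round 3: derive deriv(f,c) via R1 from deriv(f,g), cites(g,c)
round 3: derive deriv(g,b) via R1 from deriv(g,j), cites(j,b)
round 3: derive deriv(j,a) via R1 from deriv(j,g), cites(g,a)
round 3: derive deriv(j,c) via R1 from deriv(j,g), cites(g,c)
round 4: derive deriv(a,g) via R1 from deriv(a,b), cites(b,g)
round 4: derive deriv(c,a) via R1 from deriv(c,g), cites(g,a)
round 4: derive deriv(c,c) via R1 from deriv(c,g), cites(g,c)
round 4: derive deriv(e,b) via R1 from deriv(e,j), cites(j,b)
round 4: derive deriv(g,g) via R1 from deriv(g,b), cites(b,g)
round 5: derive deriv(a,a) via R1 from deriv(a,g), cites(g,a)

yes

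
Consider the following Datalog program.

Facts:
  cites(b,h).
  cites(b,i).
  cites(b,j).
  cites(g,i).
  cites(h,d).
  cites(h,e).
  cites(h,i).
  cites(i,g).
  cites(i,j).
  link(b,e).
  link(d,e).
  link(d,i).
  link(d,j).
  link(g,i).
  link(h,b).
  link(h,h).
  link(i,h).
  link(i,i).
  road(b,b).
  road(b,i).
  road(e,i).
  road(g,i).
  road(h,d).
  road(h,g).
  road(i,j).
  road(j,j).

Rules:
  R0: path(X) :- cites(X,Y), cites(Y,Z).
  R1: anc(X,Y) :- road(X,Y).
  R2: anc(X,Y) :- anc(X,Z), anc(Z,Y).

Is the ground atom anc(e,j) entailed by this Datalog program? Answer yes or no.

yes

round 1: derive anc(b,b) via R1 from road(b,b)
round 1: derive anc(b,i) via R1 from road(b,i)
round 1: derive anc(e,i) via R1 from road(e,i)
round 1: derive anc(g,i) via R1 from road(g,i)
round 1: derive anc(h,d) via R1 from road(h,d)
round 1: derive anc(h,g) via R1 from road(h,g)
round 1: derive anc(i,j) via R1 from road(i,j)
round 1: derive anc(j,j) via R1 from road(j,j)
round 2: derive anc(b,j) via R2 from anc(b,i), anc(i,j)
round 2: derive anc(e,j) via R2 from anc(e,i), anc(i,j)
round 2: derive anc(g,j) via R2 from anc(g,i), anc(i,j)
round 2: derive anc(h,i) via R2 from anc(h,g), anc(g,i)
round 3: derive anc(h,j) via R2 from anc(h,g), anc(g,j)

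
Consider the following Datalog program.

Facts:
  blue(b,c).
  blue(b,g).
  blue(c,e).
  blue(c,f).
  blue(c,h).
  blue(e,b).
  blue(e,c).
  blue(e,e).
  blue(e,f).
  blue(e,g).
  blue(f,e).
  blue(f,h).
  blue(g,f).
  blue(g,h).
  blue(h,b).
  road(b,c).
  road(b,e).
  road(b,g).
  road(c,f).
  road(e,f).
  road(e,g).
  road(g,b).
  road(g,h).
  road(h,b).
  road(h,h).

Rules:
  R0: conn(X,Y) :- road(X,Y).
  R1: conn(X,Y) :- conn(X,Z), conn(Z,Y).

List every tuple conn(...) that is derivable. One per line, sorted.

round 1: derive conn(b,c) via R0 from road(b,c)
round 1: derive conn(b,e) via R0 from road(b,e)
round 1: derive conn(b,g) via R0 from road(b,g)
round 1: derive conn(c,f) via R0 from road(c,f)
round 1: derive conn(e,f) via R0 from road(e,f)
round 1: derive conn(e,g) via R0 from road(e,g)
round 1: derive conn(g,b) via R0 from road(g,b)
round 1: derive conn(g,h) via R0 from road(g,h)
round 1: derive conn(h,b) via R0 from road(h,b)
round 1: derive conn(h,h) via R0 from road(h,h)
round 2: derive conn(b,b) via R1 from conn(b,g), conn(g,b)
round 2: derive conn(b,f) via R1 from conn(b,c), conn(c,f)
round 2: derive conn(b,h) via R1 from conn(b,g), conn(g,h)
round 2: derive conn(e,b) via R1 from conn(e,g), conn(g,b)
round 2: derive conn(e,h) via R1 from conn(e,g), conn(g,h)
round 2: derive conn(g,c) via R1 from conn(g,b), conn(b,c)
round 2: derive conn(g,e) via R1 from conn(g,b), conn(b,e)
round 2: derive conn(g,g) via R1 from conn(g,b), conn(b,g)
round 2: derive conn(h,c) via R1 from conn(h,b), conn(b,c)
round 2: derive conn(h,e) via R1 from conn(h,b), conn(b,e)
round 2: derive conn(h,g) via R1 from conn(h,b), conn(b,g)
round 3: derive conn(e,c) via R1 from conn(e,b), conn(b,c)
round 3: derive conn(e,e) via R1 from conn(e,b), conn(b,e)
round 3: derive conn(g,f) via R1 from conn(g,b), conn(b,f)
round 3: derive conn(h,f) via R1 from conn(h,b), conn(b,f)

conn(b,b)
conn(b,c)
conn(b,e)
conn(b,f)
conn(b,g)
conn(b,h)
conn(c,f)
conn(e,b)
conn(e,c)
conn(e,e)
conn(e,f)
conn(e,g)
conn(e,h)
conn(g,b)
conn(g,c)
conn(g,e)
conn(g,f)
conn(g,g)
conn(g,h)
conn(h,b)
conn(h,c)
conn(h,e)
conn(h,f)
conn(h,g)
conn(h,h)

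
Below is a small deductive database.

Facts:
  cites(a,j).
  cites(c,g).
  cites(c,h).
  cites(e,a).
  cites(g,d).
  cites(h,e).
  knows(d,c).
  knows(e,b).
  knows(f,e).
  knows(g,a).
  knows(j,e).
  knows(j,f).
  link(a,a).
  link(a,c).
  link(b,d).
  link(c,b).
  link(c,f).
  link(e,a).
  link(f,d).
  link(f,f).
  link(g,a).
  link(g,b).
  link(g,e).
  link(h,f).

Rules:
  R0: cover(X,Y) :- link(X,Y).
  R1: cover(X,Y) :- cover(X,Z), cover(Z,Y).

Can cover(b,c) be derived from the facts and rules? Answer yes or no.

no

round 1: derive cover(a,a) via R0 from link(a,a)
round 1: derive cover(a,c) via R0 from link(a,c)
round 1: derive cover(b,d) via R0 from link(b,d)
round 1: derive cover(c,b) via R0 from link(c,b)
round 1: derive cover(c,f) via R0 from link(c,f)
round 1: derive cover(e,a) via R0 from link(e,a)
round 1: derive cover(f,d) via R0 from link(f,d)
round 1: derive cover(f,f) via R0 from link(f,f)
round 1: derive cover(g,a) via R0 from link(g,a)
round 1: derive cover(g,b) via R0 from link(g,b)
round 1: derive cover(g,e) via R0 from link(g,e)
round 1: derive cover(h,f) via R0 from link(h,f)
round 2: derive cover(a,b) via R1 from cover(a,c), cover(c,b)
round 2: derive cover(a,f) via R1 from cover(a,c), cover(c,f)
round 2: derive cover(c,d) via R1 from cover(c,b), cover(b,d)
round 2: derive cover(e,c) via R1 from cover(e,a), cover(a,c)
round 2: derive cover(g,c) via R1 from cover(g,a), cover(a,c)
round 2: derive cover(g,d) via R1 from cover(g,b), cover(b,d)
round 2: derive cover(h,d) via R1 from cover(h,f), cover(f,d)
round 3: derive cover(a,d) via R1 from cover(a,b), cover(b,d)
round 3: derive cover(e,b) via R1 from cover(e,a), cover(a,b)
round 3: derive cover(e,d) via R1 from cover(e,c), cover(c,d)
round 3: derive cover(e,f) via R1 from cover(e,a), cover(a,f)
round 3: derive cover(g,f) via R1 from cover(g,a), cover(a,f)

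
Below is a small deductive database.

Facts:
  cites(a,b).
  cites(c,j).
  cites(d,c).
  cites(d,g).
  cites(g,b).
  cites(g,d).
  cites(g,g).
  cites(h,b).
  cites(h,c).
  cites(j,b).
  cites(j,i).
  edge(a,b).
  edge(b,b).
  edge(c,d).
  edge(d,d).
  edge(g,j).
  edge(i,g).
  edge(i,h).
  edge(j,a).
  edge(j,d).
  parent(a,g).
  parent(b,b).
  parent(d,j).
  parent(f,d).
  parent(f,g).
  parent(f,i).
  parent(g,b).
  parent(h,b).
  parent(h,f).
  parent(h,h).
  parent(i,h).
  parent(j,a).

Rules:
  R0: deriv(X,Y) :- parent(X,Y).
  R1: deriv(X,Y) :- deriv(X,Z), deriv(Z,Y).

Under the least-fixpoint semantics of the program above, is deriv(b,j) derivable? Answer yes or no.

no

round 1: derive deriv(a,g) via R0 from parent(a,g)
round 1: derive deriv(b,b) via R0 from parent(b,b)
round 1: derive deriv(d,j) via R0 from parent(d,j)
round 1: derive deriv(f,d) via R0 from parent(f,d)
round 1: derive deriv(f,g) via R0 from parent(f,g)
round 1: derive deriv(f,i) via R0 from parent(f,i)
round 1: derive deriv(g,b) via R0 from parent(g,b)
round 1: derive deriv(h,b) via R0 from parent(h,b)
round 1: derive deriv(h,f) via R0 from parent(h,f)
round 1: derive deriv(h,h) via R0 from parent(h,h)
round 1: derive deriv(i,h) via R0 from parent(i,h)
round 1: derive deriv(j,a) via R0 from parent(j,a)
round 2: derive deriv(a,b) via R1 from deriv(a,g), deriv(g,b)
round 2: derive deriv(d,a) via R1 from deriv(d,j), deriv(j,a)
round 2: derive deriv(f,b) via R1 from deriv(f,g), deriv(g,b)
round 2: derive deriv(f,h) via R1 from deriv(f,i), deriv(i,h)
round 2: derive deriv(f,j) via R1 from deriv(f,d), deriv(d,j)
round 2: derive deriv(h,d) via R1 from deriv(h,f), deriv(f,d)
round 2: derive deriv(h,g) via R1 from deriv(h,f), deriv(f,g)
round 2: derive deriv(h,i) via R1 from deriv(h,f), deriv(f,i)
round 2: derive deriv(i,b) via R1 from deriv(i,h), deriv(h,b)
round 2: derive deriv(i,f) via R1 from deriv(i,h), deriv(h,f)
round 2: derive deriv(j,g) via R1 from deriv(j,a), deriv(a,g)
round 3: derive deriv(d,b) via R1 from deriv(d,a), deriv(a,b)
round 3: derive deriv(d,g) via R1 from deriv(d,a), deriv(a,g)
round 3: derive deriv(f,a) via R1 from deriv(f,d), deriv(d,a)
round 3: derive deriv(f,f) via R1 from deriv(f,h), deriv(h,f)
round 3: derive deriv(h,a) via R1 from deriv(h,d), deriv(d,a)
round 3: derive deriv(h,j) via R1 from deriv(h,d), deriv(d,j)
round 3: derive deriv(i,d) via R1 from deriv(i,f), deriv(f,d)
round 3: derive deriv(i,g) via R1 from deriv(i,f), deriv(f,g)
round 3: derive deriv(i,i) via R1 from deriv(i,f), deriv(f,i)
round 3: derive deriv(i,j) via R1 from deriv(i,f), deriv(f,j)
round 3: derive deriv(j,b) via R1 from deriv(j,a), deriv(a,b)
round 4: derive deriv(i,a) via R1 from deriv(i,d), deriv(d,a)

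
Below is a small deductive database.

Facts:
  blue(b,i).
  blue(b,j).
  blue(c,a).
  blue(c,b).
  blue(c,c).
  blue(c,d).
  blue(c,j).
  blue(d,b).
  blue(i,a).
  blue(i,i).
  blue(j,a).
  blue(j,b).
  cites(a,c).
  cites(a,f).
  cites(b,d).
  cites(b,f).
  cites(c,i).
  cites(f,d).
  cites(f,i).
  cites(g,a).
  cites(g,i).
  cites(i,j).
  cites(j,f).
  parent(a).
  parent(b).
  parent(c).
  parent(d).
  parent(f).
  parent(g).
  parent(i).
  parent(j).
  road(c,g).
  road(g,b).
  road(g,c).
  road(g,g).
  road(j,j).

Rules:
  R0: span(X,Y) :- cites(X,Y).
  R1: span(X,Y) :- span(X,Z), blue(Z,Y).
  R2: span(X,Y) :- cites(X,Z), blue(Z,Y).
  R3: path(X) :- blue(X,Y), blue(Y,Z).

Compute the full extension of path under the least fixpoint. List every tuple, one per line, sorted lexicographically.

round 1: derive path(b) via R3 from blue(b,i), blue(i,a)
round 1: derive path(c) via R3 from blue(c,b), blue(b,i)
round 1: derive path(d) via R3 from blue(d,b), blue(b,i)
round 1: derive path(i) via R3 from blue(i,i), blue(i,a)
round 1: derive path(j) via R3 from blue(j,b), blue(b,i)

path(b)
path(c)
path(d)
path(i)
path(j)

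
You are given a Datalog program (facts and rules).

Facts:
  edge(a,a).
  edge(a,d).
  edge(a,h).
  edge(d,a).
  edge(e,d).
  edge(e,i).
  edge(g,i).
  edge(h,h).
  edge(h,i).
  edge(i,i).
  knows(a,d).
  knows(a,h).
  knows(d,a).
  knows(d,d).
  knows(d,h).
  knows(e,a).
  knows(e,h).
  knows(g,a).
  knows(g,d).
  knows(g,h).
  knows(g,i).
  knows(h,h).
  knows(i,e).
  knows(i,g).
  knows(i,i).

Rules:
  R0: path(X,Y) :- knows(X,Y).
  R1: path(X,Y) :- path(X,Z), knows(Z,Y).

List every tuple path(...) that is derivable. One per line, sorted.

round 1: derive path(a,d) via R0 from knows(a,d)
round 1: derive path(a,h) via R0 from knows(a,h)
round 1: derive path(d,a) via R0 from knows(d,a)
round 1: derive path(d,d) via R0 from knows(d,d)
round 1: derive path(d,h) via R0 from knows(d,h)
round 1: derive path(e,a) via R0 from knows(e,a)
round 1: derive path(e,h) via R0 from knows(e,h)
round 1: derive path(g,a) via R0 from knows(g,a)
round 1: derive path(g,d) via R0 from knows(g,d)
round 1: derive path(g,h) via R0 from knows(g,h)
round 1: derive path(g,i) via R0 from knows(g,i)
round 1: derive path(h,h) via R0 from knows(h,h)
round 1: derive path(i,e) via R0 from knows(i,e)
round 1: derive path(i,g) via R0 from knows(i,g)
round 1: derive path(i,i) via R0 from knows(i,i)
round 2: derive path(a,a) via R1 from path(a,d), knows(d,a)
round 2: derive path(e,d) via R1 from path(e,a), knows(a,d)
round 2: derive path(g,e) via R1 from path(g,i), knows(i,e)
round 2: derive path(g,g) via R1 from path(g,i), knows(i,g)
round 2: derive path(i,a) via R1 from path(i,e), knows(e,a)
round 2: derive path(i,d) via R1 from path(i,g), knows(g,d)
round 2: derive path(i,h) via R1 from path(i,e), knows(e,h)

path(a,a)
path(a,d)
path(a,h)
path(d,a)
path(d,d)
path(d,h)
path(e,a)
path(e,d)
path(e,h)
path(g,a)
path(g,d)
path(g,e)
path(g,g)
path(g,h)
path(g,i)
path(h,h)
path(i,a)
path(i,d)
path(i,e)
path(i,g)
path(i,h)
path(i,i)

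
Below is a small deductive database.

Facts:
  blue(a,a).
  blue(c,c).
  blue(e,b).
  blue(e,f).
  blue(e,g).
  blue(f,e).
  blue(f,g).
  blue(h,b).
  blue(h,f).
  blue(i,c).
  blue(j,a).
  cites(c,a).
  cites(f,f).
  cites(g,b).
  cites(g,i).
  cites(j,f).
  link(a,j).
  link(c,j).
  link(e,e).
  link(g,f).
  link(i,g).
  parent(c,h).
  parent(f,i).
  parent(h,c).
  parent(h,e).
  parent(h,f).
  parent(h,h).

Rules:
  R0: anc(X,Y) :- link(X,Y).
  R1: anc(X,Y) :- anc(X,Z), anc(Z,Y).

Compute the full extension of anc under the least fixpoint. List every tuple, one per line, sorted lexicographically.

anc(a,j)
anc(c,j)
anc(e,e)
anc(g,f)
anc(i,f)
anc(i,g)

round 1: derive anc(a,j) via R0 from link(a,j)
round 1: derive anc(c,j) via R0 from link(c,j)
round 1: derive anc(e,e) via R0 from link(e,e)
round 1: derive anc(g,f) via R0 from link(g,f)
round 1: derive anc(i,g) via R0 from link(i,g)
round 2: derive anc(i,f) via R1 from anc(i,g), anc(g,f)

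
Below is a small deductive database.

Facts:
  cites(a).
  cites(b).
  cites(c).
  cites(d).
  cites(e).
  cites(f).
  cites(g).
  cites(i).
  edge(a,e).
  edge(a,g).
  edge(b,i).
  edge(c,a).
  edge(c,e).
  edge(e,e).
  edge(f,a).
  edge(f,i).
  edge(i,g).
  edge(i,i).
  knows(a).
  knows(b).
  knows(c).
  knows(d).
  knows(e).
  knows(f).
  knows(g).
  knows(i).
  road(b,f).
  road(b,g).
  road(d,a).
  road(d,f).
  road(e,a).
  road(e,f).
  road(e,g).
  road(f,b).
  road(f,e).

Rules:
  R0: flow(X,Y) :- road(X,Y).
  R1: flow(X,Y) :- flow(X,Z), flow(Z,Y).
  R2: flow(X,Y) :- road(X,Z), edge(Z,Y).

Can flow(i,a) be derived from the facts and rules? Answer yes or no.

round 1: derive flow(b,f) via R0 from road(b,f)
round 1: derive flow(b,g) via R0 from road(b,g)
round 1: derive flow(d,a) via R0 from road(d,a)
round 1: derive flow(d,f) via R0 from road(d,f)
round 1: derive flow(e,a) via R0 from road(e,a)
round 1: derive flow(e,f) via R0 from road(e,f)
round 1: derive flow(e,g) via R0 from road(e,g)
round 1: derive flow(f,b) via R0 from road(f,b)
round 1: derive flow(f,e) via R0 from road(f,e)
round 1: derive flow(b,a) via R2 from road(b,f), edge(f,a)
round 1: derive flow(b,i) via R2 from road(b,f), edge(f,i)
round 1: derive flow(d,e) via R2 from road(d,a), edge(a,e)
round 1: derive flow(d,g) via R2 from road(d,a), edge(a,g)
round 1: derive flow(d,i) via R2 from road(d,f), edge(f,i)
round 1: derive flow(e,e) via R2 from road(e,a), edge(a,e)
round 1: derive flow(e,i) via R2 from road(e,f), edge(f,i)
round 1: derive flow(f,i) via R2 from road(f,b), edge(b,i)
round 2: derive flow(b,b) via R1 from flow(b,f), flow(f,b)
round 2: derive flow(b,e) via R1 from flow(b,f), flow(f,e)
round 2: derive flow(d,b) via R1 from flow(d,f), flow(f,b)
round 2: derive flow(e,b) via R1 from flow(e,f), flow(f,b)
round 2: derive flow(f,a) via R1 from flow(f,b), flow(b,a)
round 2: derive flow(f,f) via R1 from flow(f,b), flow(b,f)
round 2: derive flow(f,g) via R1 from flow(f,b), flow(b,g)

no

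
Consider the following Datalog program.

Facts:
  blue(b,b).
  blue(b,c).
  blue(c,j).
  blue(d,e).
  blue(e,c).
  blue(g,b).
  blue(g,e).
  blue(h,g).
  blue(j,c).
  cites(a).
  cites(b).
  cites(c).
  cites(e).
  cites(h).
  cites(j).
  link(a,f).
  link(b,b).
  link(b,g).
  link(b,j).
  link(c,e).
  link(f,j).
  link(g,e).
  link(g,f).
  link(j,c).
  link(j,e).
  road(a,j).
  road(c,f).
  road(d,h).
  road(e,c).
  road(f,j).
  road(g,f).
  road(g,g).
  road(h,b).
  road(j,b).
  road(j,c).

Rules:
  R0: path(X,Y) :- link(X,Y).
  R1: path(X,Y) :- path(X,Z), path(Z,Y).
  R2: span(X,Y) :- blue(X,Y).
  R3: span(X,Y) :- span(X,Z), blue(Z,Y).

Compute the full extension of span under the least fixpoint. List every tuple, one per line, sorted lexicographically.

span(b,b)
span(b,c)
span(b,j)
span(c,c)
span(c,j)
span(d,c)
span(d,e)
span(d,j)
span(e,c)
span(e,j)
span(g,b)
span(g,c)
span(g,e)
span(g,j)
span(h,b)
span(h,c)
span(h,e)
span(h,g)
span(h,j)
span(j,c)
span(j,j)

round 1: derive span(b,b) via R2 from blue(b,b)
round 1: derive span(b,c) via R2 from blue(b,c)
round 1: derive span(c,j) via R2 from blue(c,j)
round 1: derive span(d,e) via R2 from blue(d,e)
round 1: derive span(e,c) via R2 from blue(e,c)
round 1: derive span(g,b) via R2 from blue(g,b)
round 1: derive span(g,e) via R2 from blue(g,e)
round 1: derive span(h,g) via R2 from blue(h,g)
round 1: derive span(j,c) via R2 from blue(j,c)
round 2: derive span(b,j) via R3 from span(b,c), blue(c,j)
round 2: derive span(c,c) via R3 from span(c,j), blue(j,c)
round 2: derive span(d,c) via R3 from span(d,e), blue(e,c)
round 2: derive span(e,j) via R3 from span(e,c), blue(c,j)
round 2: derive span(g,c) via R3 from span(g,b), blue(b,c)
round 2: derive span(h,b) via R3 from span(h,g), blue(g,b)
round 2: derive span(h,e) via R3 from span(h,g), blue(g,e)
round 2: derive span(j,j) via R3 from span(j,c), blue(c,j)
round 3: derive span(d,j) via R3 from span(d,c), blue(c,j)
round 3: derive span(g,j) via R3 from span(g,c), blue(c,j)
round 3: derive span(h,c) via R3 from span(h,b), blue(b,c)
round 4: derive span(h,j) via R3 from span(h,c), blue(c,j)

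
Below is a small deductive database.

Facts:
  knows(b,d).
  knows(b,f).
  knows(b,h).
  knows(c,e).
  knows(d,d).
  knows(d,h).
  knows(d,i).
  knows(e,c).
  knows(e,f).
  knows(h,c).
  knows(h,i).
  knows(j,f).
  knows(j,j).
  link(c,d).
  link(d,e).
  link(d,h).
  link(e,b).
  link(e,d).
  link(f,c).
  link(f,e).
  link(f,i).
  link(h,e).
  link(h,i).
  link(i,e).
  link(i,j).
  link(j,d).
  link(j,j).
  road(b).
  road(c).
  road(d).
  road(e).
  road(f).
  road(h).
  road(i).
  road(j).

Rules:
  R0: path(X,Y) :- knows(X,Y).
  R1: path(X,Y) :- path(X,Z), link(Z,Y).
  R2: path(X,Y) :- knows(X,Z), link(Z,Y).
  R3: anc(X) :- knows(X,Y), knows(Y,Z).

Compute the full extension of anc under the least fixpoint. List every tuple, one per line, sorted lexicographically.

anc(b)
anc(c)
anc(d)
anc(e)
anc(h)
anc(j)

round 1: derive anc(b) via R3 from knows(b,d), knows(d,d)
round 1: derive anc(c) via R3 from knows(c,e), knows(e,c)
round 1: derive anc(d) via R3 from knows(d,d), knows(d,d)
round 1: derive anc(e) via R3 from knows(e,c), knows(c,e)
round 1: derive anc(h) via R3 from knows(h,c), knows(c,e)
round 1: derive anc(j) via R3 from knows(j,j), knows(j,f)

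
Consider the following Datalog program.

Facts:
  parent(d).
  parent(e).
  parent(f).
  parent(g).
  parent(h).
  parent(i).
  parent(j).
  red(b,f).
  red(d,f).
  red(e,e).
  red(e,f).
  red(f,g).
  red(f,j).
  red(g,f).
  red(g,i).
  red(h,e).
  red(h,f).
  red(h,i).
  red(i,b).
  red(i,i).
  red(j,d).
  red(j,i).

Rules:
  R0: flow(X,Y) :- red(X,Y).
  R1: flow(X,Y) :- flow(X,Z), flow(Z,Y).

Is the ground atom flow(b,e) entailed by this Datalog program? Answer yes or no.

no

round 1: derive flow(b,f) via R0 from red(b,f)
round 1: derive flow(d,f) via R0 from red(d,f)
round 1: derive flow(e,e) via R0 from red(e,e)
round 1: derive flow(e,f) via R0 from red(e,f)
round 1: derive flow(f,g) via R0 from red(f,g)
round 1: derive flow(f,j) via R0 from red(f,j)
round 1: derive flow(g,f) via R0 from red(g,f)
round 1: derive flow(g,i) via R0 from red(g,i)
round 1: derive flow(h,e) via R0 from red(h,e)
round 1: derive flow(h,f) via R0 from red(h,f)
round 1: derive flow(h,i) via R0 from red(h,i)
round 1: derive flow(i,b) via R0 from red(i,b)
round 1: derive flow(i,i) via R0 from red(i,i)
round 1: derive flow(j,d) via R0 from red(j,d)
round 1: derive flow(j,i) via R0 from red(j,i)
round 2: derive flow(b,g) via R1 from flow(b,f), flow(f,g)
round 2: derive flow(b,j) via R1 from flow(b,f), flow(f,j)
round 2: derive flow(d,g) via R1 from flow(d,f), flow(f,g)
round 2: derive flow(d,j) via R1 from flow(d,f), flow(f,j)
round 2: derive flow(e,g) via R1 from flow(e,f), flow(f,g)
round 2: derive flow(e,j) via R1 from flow(e,f), flow(f,j)
round 2: derive flow(f,d) via R1 from flow(f,j), flow(j,d)
round 2: derive flow(f,f) via R1 from flow(f,g), flow(g,f)
round 2: derive flow(f,i) via R1 from flow(f,g), flow(g,i)
round 2: derive flow(g,b) via R1 from flow(g,i), flow(i,b)
round 2: derive flow(g,g) via R1 from flow(g,f), flow(f,g)
round 2: derive flow(g,j) via R1 from flow(g,f), flow(f,j)
round 2: derive flow(h,b) via R1 from flow(h,i), flow(i,b)
round 2: derive flow(h,g) via R1 from flow(h,f), flow(f,g)
round 2: derive flow(h,j) via R1 from flow(h,f), flow(f,j)
round 2: derive flow(i,f) via R1 from flow(i,b), flow(b,f)
round 2: derive flow(j,b) via R1 from flow(j,i), flow(i,b)
round 2: derive flow(j,f) via R1 from flow(j,d), flow(d,f)
round 3: derive flow(b,b) via R1 from flow(b,g), flow(g,b)
round 3: derive flow(b,d) via R1 from flow(b,f), flow(f,d)
round 3: derive flow(b,i) via R1 from flow(b,f), flow(f,i)
round 3: derive flow(d,b) via R1 from flow(d,g), flow(g,b)
round 3: derive flow(d,d) via R1 from flow(d,f), flow(f,d)
round 3: derive flow(d,i) via R1 from flow(d,f), flow(f,i)
round 3: derive flow(e,b) via R1 from flow(e,g), flow(g,b)
round 3: derive flow(e,d) via R1 from flow(e,f), flow(f,d)
round 3: derive flow(e,i) via R1 from flow(e,f), flow(f,i)
round 3: derive flow(f,b) via R1 from flow(f,g), flow(g,b)
round 3: derive flow(g,d) via R1 from flow(g,f), flow(f,d)
round 3: derive flow(h,d) via R1 from flow(h,f), flow(f,d)
round 3: derive flow(i,d) via R1 from flow(i,f), flow(f,d)
round 3: derive flow(i,g) via R1 from flow(i,b), flow(b,g)
round 3: derive flow(i,j) via R1 from flow(i,b), flow(b,j)
round 3: derive flow(j,g) via R1 from flow(j,b), flow(b,g)
round 3: derive flow(j,j) via R1 from flow(j,b), flow(b,j)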